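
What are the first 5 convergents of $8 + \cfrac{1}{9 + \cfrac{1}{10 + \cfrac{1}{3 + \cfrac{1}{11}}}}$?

Using the convergent recurrence p_i = a_i*p_{i-1} + p_{i-2}, q_i = a_i*q_{i-1} + q_{i-2} with p_{-2}=0, p_{-1}=1, q_{-2}=1, q_{-1}=0:
  i=0: a_0=8, p_0 = 8*1 + 0 = 8, q_0 = 8*0 + 1 = 1.
  i=1: a_1=9, p_1 = 9*8 + 1 = 73, q_1 = 9*1 + 0 = 9.
  i=2: a_2=10, p_2 = 10*73 + 8 = 738, q_2 = 10*9 + 1 = 91.
  i=3: a_3=3, p_3 = 3*738 + 73 = 2287, q_3 = 3*91 + 9 = 282.
  i=4: a_4=11, p_4 = 11*2287 + 738 = 25895, q_4 = 11*282 + 91 = 3193.

8/1, 73/9, 738/91, 2287/282, 25895/3193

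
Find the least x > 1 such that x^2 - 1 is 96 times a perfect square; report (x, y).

First expand sqrt(96) as a continued fraction. With x_i = (sqrt(96) + m_i)/d_i and (m_0, d_0) = (0, 1): a_0 = floor(sqrt(96)) = 9, since 9^2 = 81 <= 96 < 100 = 10^2.
Iterate m_{i+1} = d_i*a_i - m_i, d_{i+1} = (96 - m_{i+1}^2)/d_i, a_{i+1} = floor((a_0 + m_{i+1})/d_{i+1}):
  m_1 = 1*9 - 0 = 9, d_1 = (96 - 9^2)/1 = 15/1 = 15, a_1 = floor((9 + 9)/15) = 1.
  m_2 = 15*1 - 9 = 6, d_2 = (96 - 6^2)/15 = 60/15 = 4, a_2 = floor((9 + 6)/4) = 3.
  m_3 = 4*3 - 6 = 6, d_3 = (96 - 6^2)/4 = 60/4 = 15, a_3 = floor((9 + 6)/15) = 1.
  m_4 = 15*1 - 6 = 9, d_4 = (96 - 9^2)/15 = 15/15 = 1, a_4 = floor((9 + 9)/1) = 18.
  m_5 = 1*18 - 9 = 9, d_5 = (96 - 9^2)/1 = 15/1 = 15: (m_5, d_5) = (m_1, d_1) = (9, 15), so from here the quotients repeat a_1, ..., a_4; the period length is 4.
So sqrt(96) = [9; (1, 3, 1, 18)] with period length k = 4.
k is even, so the fundamental solution of x^2 - 96y^2 = 1 is (p_{k-1}, q_{k-1}) = (p_3, q_3); compute convergents through index 3.
Convergents (p_i = a_i*p_{i-1} + p_{i-2}, q_i = a_i*q_{i-1} + q_{i-2} with p_{-2}=0, p_{-1}=1, q_{-2}=1, q_{-1}=0):
  i=0: a_0=9, p_0 = 9*1 + 0 = 9, q_0 = 9*0 + 1 = 1.
  i=1: a_1=1, p_1 = 1*9 + 1 = 10, q_1 = 1*1 + 0 = 1.
  i=2: a_2=3, p_2 = 3*10 + 9 = 39, q_2 = 3*1 + 1 = 4.
  i=3: a_3=1, p_3 = 1*39 + 10 = 49, q_3 = 1*4 + 1 = 5.
Check: 49^2 - 96*5^2 = 2401 - 2400 = 1, so (x, y) = (49, 5) solves the equation, and by the theorem it is the least positive solution.

(x, y) = (49, 5)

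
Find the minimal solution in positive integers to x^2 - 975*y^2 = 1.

(x, y) = (1249, 40)

First expand sqrt(975) as a continued fraction. With x_i = (sqrt(975) + m_i)/d_i and (m_0, d_0) = (0, 1): a_0 = floor(sqrt(975)) = 31, since 31^2 = 961 <= 975 < 1024 = 32^2.
Iterate m_{i+1} = d_i*a_i - m_i, d_{i+1} = (975 - m_{i+1}^2)/d_i, a_{i+1} = floor((a_0 + m_{i+1})/d_{i+1}):
  m_1 = 1*31 - 0 = 31, d_1 = (975 - 31^2)/1 = 14/1 = 14, a_1 = floor((31 + 31)/14) = 4.
  m_2 = 14*4 - 31 = 25, d_2 = (975 - 25^2)/14 = 350/14 = 25, a_2 = floor((31 + 25)/25) = 2.
  m_3 = 25*2 - 25 = 25, d_3 = (975 - 25^2)/25 = 350/25 = 14, a_3 = floor((31 + 25)/14) = 4.
  m_4 = 14*4 - 25 = 31, d_4 = (975 - 31^2)/14 = 14/14 = 1, a_4 = floor((31 + 31)/1) = 62.
  m_5 = 1*62 - 31 = 31, d_5 = (975 - 31^2)/1 = 14/1 = 14: (m_5, d_5) = (m_1, d_1) = (31, 14), so from here the quotients repeat a_1, ..., a_4; the period length is 4.
So sqrt(975) = [31; (4, 2, 4, 62)] with period length k = 4.
k is even, so the fundamental solution of x^2 - 975y^2 = 1 is (p_{k-1}, q_{k-1}) = (p_3, q_3); compute convergents through index 3.
Convergents (p_i = a_i*p_{i-1} + p_{i-2}, q_i = a_i*q_{i-1} + q_{i-2} with p_{-2}=0, p_{-1}=1, q_{-2}=1, q_{-1}=0):
  i=0: a_0=31, p_0 = 31*1 + 0 = 31, q_0 = 31*0 + 1 = 1.
  i=1: a_1=4, p_1 = 4*31 + 1 = 125, q_1 = 4*1 + 0 = 4.
  i=2: a_2=2, p_2 = 2*125 + 31 = 281, q_2 = 2*4 + 1 = 9.
  i=3: a_3=4, p_3 = 4*281 + 125 = 1249, q_3 = 4*9 + 4 = 40.
Check: 1249^2 - 975*40^2 = 1560001 - 1560000 = 1, so (x, y) = (1249, 40) solves the equation, and by the theorem it is the least positive solution.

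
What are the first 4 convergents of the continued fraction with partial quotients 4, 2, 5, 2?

Using the convergent recurrence p_i = a_i*p_{i-1} + p_{i-2}, q_i = a_i*q_{i-1} + q_{i-2} with p_{-2}=0, p_{-1}=1, q_{-2}=1, q_{-1}=0:
  i=0: a_0=4, p_0 = 4*1 + 0 = 4, q_0 = 4*0 + 1 = 1.
  i=1: a_1=2, p_1 = 2*4 + 1 = 9, q_1 = 2*1 + 0 = 2.
  i=2: a_2=5, p_2 = 5*9 + 4 = 49, q_2 = 5*2 + 1 = 11.
  i=3: a_3=2, p_3 = 2*49 + 9 = 107, q_3 = 2*11 + 2 = 24.

4/1, 9/2, 49/11, 107/24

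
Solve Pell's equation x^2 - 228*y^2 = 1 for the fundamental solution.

(x, y) = (151, 10)

First expand sqrt(228) as a continued fraction. With x_i = (sqrt(228) + m_i)/d_i and (m_0, d_0) = (0, 1): a_0 = floor(sqrt(228)) = 15, since 15^2 = 225 <= 228 < 256 = 16^2.
Iterate m_{i+1} = d_i*a_i - m_i, d_{i+1} = (228 - m_{i+1}^2)/d_i, a_{i+1} = floor((a_0 + m_{i+1})/d_{i+1}):
  m_1 = 1*15 - 0 = 15, d_1 = (228 - 15^2)/1 = 3/1 = 3, a_1 = floor((15 + 15)/3) = 10.
  m_2 = 3*10 - 15 = 15, d_2 = (228 - 15^2)/3 = 3/3 = 1, a_2 = floor((15 + 15)/1) = 30.
  m_3 = 1*30 - 15 = 15, d_3 = (228 - 15^2)/1 = 3/1 = 3: (m_3, d_3) = (m_1, d_1) = (15, 3), so from here the quotients repeat a_1, a_2; the period length is 2.
So sqrt(228) = [15; (10, 30)] with period length k = 2.
k is even, so the fundamental solution of x^2 - 228y^2 = 1 is (p_{k-1}, q_{k-1}) = (p_1, q_1); compute convergents through index 1.
Convergents (p_i = a_i*p_{i-1} + p_{i-2}, q_i = a_i*q_{i-1} + q_{i-2} with p_{-2}=0, p_{-1}=1, q_{-2}=1, q_{-1}=0):
  i=0: a_0=15, p_0 = 15*1 + 0 = 15, q_0 = 15*0 + 1 = 1.
  i=1: a_1=10, p_1 = 10*15 + 1 = 151, q_1 = 10*1 + 0 = 10.
Check: 151^2 - 228*10^2 = 22801 - 22800 = 1, so (x, y) = (151, 10) solves the equation, and by the theorem it is the least positive solution.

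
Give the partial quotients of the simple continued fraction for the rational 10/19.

[0; 1, 1, 9]

Run the Euclidean algorithm on 10 and 19; the successive quotients are the partial quotients a_0, a_1, ... (each step inverts the fractional part left over by the previous one):
  10 = 0*19 + 10, so a_0 = 0.
  19 = 1*10 + 9, so a_1 = 1.
  10 = 1*9 + 1, so a_2 = 1.
  9 = 9*1 + 0, so a_3 = 9.
The remainder reaches 0 after 4 divisions, so the expansion has 4 partial quotients, read off in order.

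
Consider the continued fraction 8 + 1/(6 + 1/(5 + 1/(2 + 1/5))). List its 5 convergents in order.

Using the convergent recurrence p_i = a_i*p_{i-1} + p_{i-2}, q_i = a_i*q_{i-1} + q_{i-2} with p_{-2}=0, p_{-1}=1, q_{-2}=1, q_{-1}=0:
  i=0: a_0=8, p_0 = 8*1 + 0 = 8, q_0 = 8*0 + 1 = 1.
  i=1: a_1=6, p_1 = 6*8 + 1 = 49, q_1 = 6*1 + 0 = 6.
  i=2: a_2=5, p_2 = 5*49 + 8 = 253, q_2 = 5*6 + 1 = 31.
  i=3: a_3=2, p_3 = 2*253 + 49 = 555, q_3 = 2*31 + 6 = 68.
  i=4: a_4=5, p_4 = 5*555 + 253 = 3028, q_4 = 5*68 + 31 = 371.

8/1, 49/6, 253/31, 555/68, 3028/371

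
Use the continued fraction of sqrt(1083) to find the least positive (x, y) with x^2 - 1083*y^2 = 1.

First expand sqrt(1083) as a continued fraction. With x_i = (sqrt(1083) + m_i)/d_i and (m_0, d_0) = (0, 1): a_0 = floor(sqrt(1083)) = 32, since 32^2 = 1024 <= 1083 < 1089 = 33^2.
Iterate m_{i+1} = d_i*a_i - m_i, d_{i+1} = (1083 - m_{i+1}^2)/d_i, a_{i+1} = floor((a_0 + m_{i+1})/d_{i+1}):
  m_1 = 1*32 - 0 = 32, d_1 = (1083 - 32^2)/1 = 59/1 = 59, a_1 = floor((32 + 32)/59) = 1.
  m_2 = 59*1 - 32 = 27, d_2 = (1083 - 27^2)/59 = 354/59 = 6, a_2 = floor((32 + 27)/6) = 9.
  m_3 = 6*9 - 27 = 27, d_3 = (1083 - 27^2)/6 = 354/6 = 59, a_3 = floor((32 + 27)/59) = 1.
  m_4 = 59*1 - 27 = 32, d_4 = (1083 - 32^2)/59 = 59/59 = 1, a_4 = floor((32 + 32)/1) = 64.
  m_5 = 1*64 - 32 = 32, d_5 = (1083 - 32^2)/1 = 59/1 = 59: (m_5, d_5) = (m_1, d_1) = (32, 59), so from here the quotients repeat a_1, ..., a_4; the period length is 4.
So sqrt(1083) = [32; (1, 9, 1, 64)] with period length k = 4.
k is even, so the fundamental solution of x^2 - 1083y^2 = 1 is (p_{k-1}, q_{k-1}) = (p_3, q_3); compute convergents through index 3.
Convergents (p_i = a_i*p_{i-1} + p_{i-2}, q_i = a_i*q_{i-1} + q_{i-2} with p_{-2}=0, p_{-1}=1, q_{-2}=1, q_{-1}=0):
  i=0: a_0=32, p_0 = 32*1 + 0 = 32, q_0 = 32*0 + 1 = 1.
  i=1: a_1=1, p_1 = 1*32 + 1 = 33, q_1 = 1*1 + 0 = 1.
  i=2: a_2=9, p_2 = 9*33 + 32 = 329, q_2 = 9*1 + 1 = 10.
  i=3: a_3=1, p_3 = 1*329 + 33 = 362, q_3 = 1*10 + 1 = 11.
Check: 362^2 - 1083*11^2 = 131044 - 131043 = 1, so (x, y) = (362, 11) solves the equation, and by the theorem it is the least positive solution.

(x, y) = (362, 11)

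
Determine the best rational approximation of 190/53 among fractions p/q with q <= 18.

43/12

Expand x = 190/53 as a continued fraction with the Euclidean algorithm:
  190 = 3*53 + 31, so a_0 = 3.
  53 = 1*31 + 22, so a_1 = 1.
  31 = 1*22 + 9, so a_2 = 1.
  22 = 2*9 + 4, so a_3 = 2.
  9 = 2*4 + 1, so a_4 = 2.
  4 = 4*1 + 0, so a_5 = 4.
so x = [3; 1, 1, 2, 2, 4].
Convergents (p_i = a_i*p_{i-1} + p_{i-2}, q_i = a_i*q_{i-1} + q_{i-2} with p_{-2}=0, p_{-1}=1, q_{-2}=1, q_{-1}=0), until the denominator exceeds 18:
  i=0: a_0=3, p_0 = 3*1 + 0 = 3, q_0 = 3*0 + 1 = 1.
  i=1: a_1=1, p_1 = 1*3 + 1 = 4, q_1 = 1*1 + 0 = 1.
  i=2: a_2=1, p_2 = 1*4 + 3 = 7, q_2 = 1*1 + 1 = 2.
  i=3: a_3=2, p_3 = 2*7 + 4 = 18, q_3 = 2*2 + 1 = 5.
  i=4: a_4=2, p_4 = 2*18 + 7 = 43, q_4 = 2*5 + 2 = 12.
  i=5: a_5=4, p_5 = 4*43 + 18 = 190, q_5 = 4*12 + 5 = 53.
q_5 = 53 > 18, so the last convergent with denominator <= 18 is p_4/q_4 = 43/12.
The closest fraction with denominator <= 18 is either p_4/q_4 or the intermediate fraction (k*p_4 + p_3)/(k*q_4 + q_3) with the largest k >= 1 whose denominator stays <= 18; these approach x as k grows, and every other convergent or intermediate fraction in range is farther away.
Largest k: floor((18 - q_3)/q_4) = floor((18 - 5)/12) = 1.
That gives (1*43 + 18)/(1*12 + 5) = 61/17.
Compare the errors: |x - 43/12| = |190*12 - 43*53|/(53*12) = 1/636, and |x - 61/17| = |190*17 - 61*53|/(53*17) = 3/901.
Cross-multiplying, 1*901 = 901 < 1908 = 3*636, so 1/636 is smaller: the convergent 43/12 is closer to x than 61/17.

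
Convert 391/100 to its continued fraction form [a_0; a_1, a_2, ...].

[3; 1, 10, 9]

Run the Euclidean algorithm on 391 and 100; the successive quotients are the partial quotients a_0, a_1, ... (each step inverts the fractional part left over by the previous one):
  391 = 3*100 + 91, so a_0 = 3.
  100 = 1*91 + 9, so a_1 = 1.
  91 = 10*9 + 1, so a_2 = 10.
  9 = 9*1 + 0, so a_3 = 9.
The remainder reaches 0 after 4 divisions, so the expansion has 4 partial quotients, read off in order.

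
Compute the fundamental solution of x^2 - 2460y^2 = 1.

(x, y) = (30751, 620)

First expand sqrt(2460) as a continued fraction. With x_i = (sqrt(2460) + m_i)/d_i and (m_0, d_0) = (0, 1): a_0 = floor(sqrt(2460)) = 49, since 49^2 = 2401 <= 2460 < 2500 = 50^2.
Iterate m_{i+1} = d_i*a_i - m_i, d_{i+1} = (2460 - m_{i+1}^2)/d_i, a_{i+1} = floor((a_0 + m_{i+1})/d_{i+1}):
  m_1 = 1*49 - 0 = 49, d_1 = (2460 - 49^2)/1 = 59/1 = 59, a_1 = floor((49 + 49)/59) = 1.
  m_2 = 59*1 - 49 = 10, d_2 = (2460 - 10^2)/59 = 2360/59 = 40, a_2 = floor((49 + 10)/40) = 1.
  m_3 = 40*1 - 10 = 30, d_3 = (2460 - 30^2)/40 = 1560/40 = 39, a_3 = floor((49 + 30)/39) = 2.
  m_4 = 39*2 - 30 = 48, d_4 = (2460 - 48^2)/39 = 156/39 = 4, a_4 = floor((49 + 48)/4) = 24.
  m_5 = 4*24 - 48 = 48, d_5 = (2460 - 48^2)/4 = 156/4 = 39, a_5 = floor((49 + 48)/39) = 2.
  m_6 = 39*2 - 48 = 30, d_6 = (2460 - 30^2)/39 = 1560/39 = 40, a_6 = floor((49 + 30)/40) = 1.
  m_7 = 40*1 - 30 = 10, d_7 = (2460 - 10^2)/40 = 2360/40 = 59, a_7 = floor((49 + 10)/59) = 1.
  m_8 = 59*1 - 10 = 49, d_8 = (2460 - 49^2)/59 = 59/59 = 1, a_8 = floor((49 + 49)/1) = 98.
  m_9 = 1*98 - 49 = 49, d_9 = (2460 - 49^2)/1 = 59/1 = 59: (m_9, d_9) = (m_1, d_1) = (49, 59), so from here the quotients repeat a_1, ..., a_8; the period length is 8.
So sqrt(2460) = [49; (1, 1, 2, 24, 2, 1, 1, 98)] with period length k = 8.
k is even, so the fundamental solution of x^2 - 2460y^2 = 1 is (p_{k-1}, q_{k-1}) = (p_7, q_7); compute convergents through index 7.
Convergents (p_i = a_i*p_{i-1} + p_{i-2}, q_i = a_i*q_{i-1} + q_{i-2} with p_{-2}=0, p_{-1}=1, q_{-2}=1, q_{-1}=0):
  i=0: a_0=49, p_0 = 49*1 + 0 = 49, q_0 = 49*0 + 1 = 1.
  i=1: a_1=1, p_1 = 1*49 + 1 = 50, q_1 = 1*1 + 0 = 1.
  i=2: a_2=1, p_2 = 1*50 + 49 = 99, q_2 = 1*1 + 1 = 2.
  i=3: a_3=2, p_3 = 2*99 + 50 = 248, q_3 = 2*2 + 1 = 5.
  i=4: a_4=24, p_4 = 24*248 + 99 = 6051, q_4 = 24*5 + 2 = 122.
  i=5: a_5=2, p_5 = 2*6051 + 248 = 12350, q_5 = 2*122 + 5 = 249.
  i=6: a_6=1, p_6 = 1*12350 + 6051 = 18401, q_6 = 1*249 + 122 = 371.
  i=7: a_7=1, p_7 = 1*18401 + 12350 = 30751, q_7 = 1*371 + 249 = 620.
Check: 30751^2 - 2460*620^2 = 945624001 - 945624000 = 1, so (x, y) = (30751, 620) solves the equation, and by the theorem it is the least positive solution.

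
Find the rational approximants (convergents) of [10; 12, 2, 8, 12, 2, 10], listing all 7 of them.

10/1, 121/12, 252/25, 2137/212, 25896/2569, 53929/5350, 565186/56069

Using the convergent recurrence p_i = a_i*p_{i-1} + p_{i-2}, q_i = a_i*q_{i-1} + q_{i-2} with p_{-2}=0, p_{-1}=1, q_{-2}=1, q_{-1}=0:
  i=0: a_0=10, p_0 = 10*1 + 0 = 10, q_0 = 10*0 + 1 = 1.
  i=1: a_1=12, p_1 = 12*10 + 1 = 121, q_1 = 12*1 + 0 = 12.
  i=2: a_2=2, p_2 = 2*121 + 10 = 252, q_2 = 2*12 + 1 = 25.
  i=3: a_3=8, p_3 = 8*252 + 121 = 2137, q_3 = 8*25 + 12 = 212.
  i=4: a_4=12, p_4 = 12*2137 + 252 = 25896, q_4 = 12*212 + 25 = 2569.
  i=5: a_5=2, p_5 = 2*25896 + 2137 = 53929, q_5 = 2*2569 + 212 = 5350.
  i=6: a_6=10, p_6 = 10*53929 + 25896 = 565186, q_6 = 10*5350 + 2569 = 56069.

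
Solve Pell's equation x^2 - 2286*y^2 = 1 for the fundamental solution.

(x, y) = (130049, 2720)

First expand sqrt(2286) as a continued fraction. With x_i = (sqrt(2286) + m_i)/d_i and (m_0, d_0) = (0, 1): a_0 = floor(sqrt(2286)) = 47, since 47^2 = 2209 <= 2286 < 2304 = 48^2.
Iterate m_{i+1} = d_i*a_i - m_i, d_{i+1} = (2286 - m_{i+1}^2)/d_i, a_{i+1} = floor((a_0 + m_{i+1})/d_{i+1}):
  m_1 = 1*47 - 0 = 47, d_1 = (2286 - 47^2)/1 = 77/1 = 77, a_1 = floor((47 + 47)/77) = 1.
  m_2 = 77*1 - 47 = 30, d_2 = (2286 - 30^2)/77 = 1386/77 = 18, a_2 = floor((47 + 30)/18) = 4.
  m_3 = 18*4 - 30 = 42, d_3 = (2286 - 42^2)/18 = 522/18 = 29, a_3 = floor((47 + 42)/29) = 3.
  m_4 = 29*3 - 42 = 45, d_4 = (2286 - 45^2)/29 = 261/29 = 9, a_4 = floor((47 + 45)/9) = 10.
  m_5 = 9*10 - 45 = 45, d_5 = (2286 - 45^2)/9 = 261/9 = 29, a_5 = floor((47 + 45)/29) = 3.
  m_6 = 29*3 - 45 = 42, d_6 = (2286 - 42^2)/29 = 522/29 = 18, a_6 = floor((47 + 42)/18) = 4.
  m_7 = 18*4 - 42 = 30, d_7 = (2286 - 30^2)/18 = 1386/18 = 77, a_7 = floor((47 + 30)/77) = 1.
  m_8 = 77*1 - 30 = 47, d_8 = (2286 - 47^2)/77 = 77/77 = 1, a_8 = floor((47 + 47)/1) = 94.
  m_9 = 1*94 - 47 = 47, d_9 = (2286 - 47^2)/1 = 77/1 = 77: (m_9, d_9) = (m_1, d_1) = (47, 77), so from here the quotients repeat a_1, ..., a_8; the period length is 8.
So sqrt(2286) = [47; (1, 4, 3, 10, 3, 4, 1, 94)] with period length k = 8.
k is even, so the fundamental solution of x^2 - 2286y^2 = 1 is (p_{k-1}, q_{k-1}) = (p_7, q_7); compute convergents through index 7.
Convergents (p_i = a_i*p_{i-1} + p_{i-2}, q_i = a_i*q_{i-1} + q_{i-2} with p_{-2}=0, p_{-1}=1, q_{-2}=1, q_{-1}=0):
  i=0: a_0=47, p_0 = 47*1 + 0 = 47, q_0 = 47*0 + 1 = 1.
  i=1: a_1=1, p_1 = 1*47 + 1 = 48, q_1 = 1*1 + 0 = 1.
  i=2: a_2=4, p_2 = 4*48 + 47 = 239, q_2 = 4*1 + 1 = 5.
  i=3: a_3=3, p_3 = 3*239 + 48 = 765, q_3 = 3*5 + 1 = 16.
  i=4: a_4=10, p_4 = 10*765 + 239 = 7889, q_4 = 10*16 + 5 = 165.
  i=5: a_5=3, p_5 = 3*7889 + 765 = 24432, q_5 = 3*165 + 16 = 511.
  i=6: a_6=4, p_6 = 4*24432 + 7889 = 105617, q_6 = 4*511 + 165 = 2209.
  i=7: a_7=1, p_7 = 1*105617 + 24432 = 130049, q_7 = 1*2209 + 511 = 2720.
Check: 130049^2 - 2286*2720^2 = 16912742401 - 16912742400 = 1, so (x, y) = (130049, 2720) solves the equation, and by the theorem it is the least positive solution.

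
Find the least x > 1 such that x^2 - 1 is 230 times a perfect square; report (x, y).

(x, y) = (91, 6)

First expand sqrt(230) as a continued fraction. With x_i = (sqrt(230) + m_i)/d_i and (m_0, d_0) = (0, 1): a_0 = floor(sqrt(230)) = 15, since 15^2 = 225 <= 230 < 256 = 16^2.
Iterate m_{i+1} = d_i*a_i - m_i, d_{i+1} = (230 - m_{i+1}^2)/d_i, a_{i+1} = floor((a_0 + m_{i+1})/d_{i+1}):
  m_1 = 1*15 - 0 = 15, d_1 = (230 - 15^2)/1 = 5/1 = 5, a_1 = floor((15 + 15)/5) = 6.
  m_2 = 5*6 - 15 = 15, d_2 = (230 - 15^2)/5 = 5/5 = 1, a_2 = floor((15 + 15)/1) = 30.
  m_3 = 1*30 - 15 = 15, d_3 = (230 - 15^2)/1 = 5/1 = 5: (m_3, d_3) = (m_1, d_1) = (15, 5), so from here the quotients repeat a_1, a_2; the period length is 2.
So sqrt(230) = [15; (6, 30)] with period length k = 2.
k is even, so the fundamental solution of x^2 - 230y^2 = 1 is (p_{k-1}, q_{k-1}) = (p_1, q_1); compute convergents through index 1.
Convergents (p_i = a_i*p_{i-1} + p_{i-2}, q_i = a_i*q_{i-1} + q_{i-2} with p_{-2}=0, p_{-1}=1, q_{-2}=1, q_{-1}=0):
  i=0: a_0=15, p_0 = 15*1 + 0 = 15, q_0 = 15*0 + 1 = 1.
  i=1: a_1=6, p_1 = 6*15 + 1 = 91, q_1 = 6*1 + 0 = 6.
Check: 91^2 - 230*6^2 = 8281 - 8280 = 1, so (x, y) = (91, 6) solves the equation, and by the theorem it is the least positive solution.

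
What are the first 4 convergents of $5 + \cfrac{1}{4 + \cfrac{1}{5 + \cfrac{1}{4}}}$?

5/1, 21/4, 110/21, 461/88

Using the convergent recurrence p_i = a_i*p_{i-1} + p_{i-2}, q_i = a_i*q_{i-1} + q_{i-2} with p_{-2}=0, p_{-1}=1, q_{-2}=1, q_{-1}=0:
  i=0: a_0=5, p_0 = 5*1 + 0 = 5, q_0 = 5*0 + 1 = 1.
  i=1: a_1=4, p_1 = 4*5 + 1 = 21, q_1 = 4*1 + 0 = 4.
  i=2: a_2=5, p_2 = 5*21 + 5 = 110, q_2 = 5*4 + 1 = 21.
  i=3: a_3=4, p_3 = 4*110 + 21 = 461, q_3 = 4*21 + 4 = 88.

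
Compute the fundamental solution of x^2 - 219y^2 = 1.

(x, y) = (74, 5)

First expand sqrt(219) as a continued fraction. With x_i = (sqrt(219) + m_i)/d_i and (m_0, d_0) = (0, 1): a_0 = floor(sqrt(219)) = 14, since 14^2 = 196 <= 219 < 225 = 15^2.
Iterate m_{i+1} = d_i*a_i - m_i, d_{i+1} = (219 - m_{i+1}^2)/d_i, a_{i+1} = floor((a_0 + m_{i+1})/d_{i+1}):
  m_1 = 1*14 - 0 = 14, d_1 = (219 - 14^2)/1 = 23/1 = 23, a_1 = floor((14 + 14)/23) = 1.
  m_2 = 23*1 - 14 = 9, d_2 = (219 - 9^2)/23 = 138/23 = 6, a_2 = floor((14 + 9)/6) = 3.
  m_3 = 6*3 - 9 = 9, d_3 = (219 - 9^2)/6 = 138/6 = 23, a_3 = floor((14 + 9)/23) = 1.
  m_4 = 23*1 - 9 = 14, d_4 = (219 - 14^2)/23 = 23/23 = 1, a_4 = floor((14 + 14)/1) = 28.
  m_5 = 1*28 - 14 = 14, d_5 = (219 - 14^2)/1 = 23/1 = 23: (m_5, d_5) = (m_1, d_1) = (14, 23), so from here the quotients repeat a_1, ..., a_4; the period length is 4.
So sqrt(219) = [14; (1, 3, 1, 28)] with period length k = 4.
k is even, so the fundamental solution of x^2 - 219y^2 = 1 is (p_{k-1}, q_{k-1}) = (p_3, q_3); compute convergents through index 3.
Convergents (p_i = a_i*p_{i-1} + p_{i-2}, q_i = a_i*q_{i-1} + q_{i-2} with p_{-2}=0, p_{-1}=1, q_{-2}=1, q_{-1}=0):
  i=0: a_0=14, p_0 = 14*1 + 0 = 14, q_0 = 14*0 + 1 = 1.
  i=1: a_1=1, p_1 = 1*14 + 1 = 15, q_1 = 1*1 + 0 = 1.
  i=2: a_2=3, p_2 = 3*15 + 14 = 59, q_2 = 3*1 + 1 = 4.
  i=3: a_3=1, p_3 = 1*59 + 15 = 74, q_3 = 1*4 + 1 = 5.
Check: 74^2 - 219*5^2 = 5476 - 5475 = 1, so (x, y) = (74, 5) solves the equation, and by the theorem it is the least positive solution.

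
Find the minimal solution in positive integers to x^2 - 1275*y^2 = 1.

(x, y) = (4999, 140)

First expand sqrt(1275) as a continued fraction. With x_i = (sqrt(1275) + m_i)/d_i and (m_0, d_0) = (0, 1): a_0 = floor(sqrt(1275)) = 35, since 35^2 = 1225 <= 1275 < 1296 = 36^2.
Iterate m_{i+1} = d_i*a_i - m_i, d_{i+1} = (1275 - m_{i+1}^2)/d_i, a_{i+1} = floor((a_0 + m_{i+1})/d_{i+1}):
  m_1 = 1*35 - 0 = 35, d_1 = (1275 - 35^2)/1 = 50/1 = 50, a_1 = floor((35 + 35)/50) = 1.
  m_2 = 50*1 - 35 = 15, d_2 = (1275 - 15^2)/50 = 1050/50 = 21, a_2 = floor((35 + 15)/21) = 2.
  m_3 = 21*2 - 15 = 27, d_3 = (1275 - 27^2)/21 = 546/21 = 26, a_3 = floor((35 + 27)/26) = 2.
  m_4 = 26*2 - 27 = 25, d_4 = (1275 - 25^2)/26 = 650/26 = 25, a_4 = floor((35 + 25)/25) = 2.
  m_5 = 25*2 - 25 = 25, d_5 = (1275 - 25^2)/25 = 650/25 = 26, a_5 = floor((35 + 25)/26) = 2.
  m_6 = 26*2 - 25 = 27, d_6 = (1275 - 27^2)/26 = 546/26 = 21, a_6 = floor((35 + 27)/21) = 2.
  m_7 = 21*2 - 27 = 15, d_7 = (1275 - 15^2)/21 = 1050/21 = 50, a_7 = floor((35 + 15)/50) = 1.
  m_8 = 50*1 - 15 = 35, d_8 = (1275 - 35^2)/50 = 50/50 = 1, a_8 = floor((35 + 35)/1) = 70.
  m_9 = 1*70 - 35 = 35, d_9 = (1275 - 35^2)/1 = 50/1 = 50: (m_9, d_9) = (m_1, d_1) = (35, 50), so from here the quotients repeat a_1, ..., a_8; the period length is 8.
So sqrt(1275) = [35; (1, 2, 2, 2, 2, 2, 1, 70)] with period length k = 8.
k is even, so the fundamental solution of x^2 - 1275y^2 = 1 is (p_{k-1}, q_{k-1}) = (p_7, q_7); compute convergents through index 7.
Convergents (p_i = a_i*p_{i-1} + p_{i-2}, q_i = a_i*q_{i-1} + q_{i-2} with p_{-2}=0, p_{-1}=1, q_{-2}=1, q_{-1}=0):
  i=0: a_0=35, p_0 = 35*1 + 0 = 35, q_0 = 35*0 + 1 = 1.
  i=1: a_1=1, p_1 = 1*35 + 1 = 36, q_1 = 1*1 + 0 = 1.
  i=2: a_2=2, p_2 = 2*36 + 35 = 107, q_2 = 2*1 + 1 = 3.
  i=3: a_3=2, p_3 = 2*107 + 36 = 250, q_3 = 2*3 + 1 = 7.
  i=4: a_4=2, p_4 = 2*250 + 107 = 607, q_4 = 2*7 + 3 = 17.
  i=5: a_5=2, p_5 = 2*607 + 250 = 1464, q_5 = 2*17 + 7 = 41.
  i=6: a_6=2, p_6 = 2*1464 + 607 = 3535, q_6 = 2*41 + 17 = 99.
  i=7: a_7=1, p_7 = 1*3535 + 1464 = 4999, q_7 = 1*99 + 41 = 140.
Check: 4999^2 - 1275*140^2 = 24990001 - 24990000 = 1, so (x, y) = (4999, 140) solves the equation, and by the theorem it is the least positive solution.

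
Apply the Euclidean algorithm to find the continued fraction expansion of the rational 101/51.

[1; 1, 50]

Run the Euclidean algorithm on 101 and 51; the successive quotients are the partial quotients a_0, a_1, ... (each step inverts the fractional part left over by the previous one):
  101 = 1*51 + 50, so a_0 = 1.
  51 = 1*50 + 1, so a_1 = 1.
  50 = 50*1 + 0, so a_2 = 50.
The remainder reaches 0 after 3 divisions, so the expansion has 3 partial quotients, read off in order.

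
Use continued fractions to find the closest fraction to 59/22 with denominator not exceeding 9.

8/3

Expand x = 59/22 as a continued fraction with the Euclidean algorithm:
  59 = 2*22 + 15, so a_0 = 2.
  22 = 1*15 + 7, so a_1 = 1.
  15 = 2*7 + 1, so a_2 = 2.
  7 = 7*1 + 0, so a_3 = 7.
so x = [2; 1, 2, 7].
Convergents (p_i = a_i*p_{i-1} + p_{i-2}, q_i = a_i*q_{i-1} + q_{i-2} with p_{-2}=0, p_{-1}=1, q_{-2}=1, q_{-1}=0), until the denominator exceeds 9:
  i=0: a_0=2, p_0 = 2*1 + 0 = 2, q_0 = 2*0 + 1 = 1.
  i=1: a_1=1, p_1 = 1*2 + 1 = 3, q_1 = 1*1 + 0 = 1.
  i=2: a_2=2, p_2 = 2*3 + 2 = 8, q_2 = 2*1 + 1 = 3.
  i=3: a_3=7, p_3 = 7*8 + 3 = 59, q_3 = 7*3 + 1 = 22.
q_3 = 22 > 9, so the last convergent with denominator <= 9 is p_2/q_2 = 8/3.
The closest fraction with denominator <= 9 is either p_2/q_2 or the intermediate fraction (k*p_2 + p_1)/(k*q_2 + q_1) with the largest k >= 1 whose denominator stays <= 9; these approach x as k grows, and every other convergent or intermediate fraction in range is farther away.
Largest k: floor((9 - q_1)/q_2) = floor((9 - 1)/3) = 2.
That gives (2*8 + 3)/(2*3 + 1) = 19/7.
Compare the errors: |x - 8/3| = |59*3 - 8*22|/(22*3) = 1/66, and |x - 19/7| = |59*7 - 19*22|/(22*7) = 5/154.
Cross-multiplying, 1*154 = 154 < 330 = 5*66, so 1/66 is smaller: the convergent 8/3 is closer to x than 19/7.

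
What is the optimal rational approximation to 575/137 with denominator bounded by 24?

Expand x = 575/137 as a continued fraction with the Euclidean algorithm:
  575 = 4*137 + 27, so a_0 = 4.
  137 = 5*27 + 2, so a_1 = 5.
  27 = 13*2 + 1, so a_2 = 13.
  2 = 2*1 + 0, so a_3 = 2.
so x = [4; 5, 13, 2].
Convergents (p_i = a_i*p_{i-1} + p_{i-2}, q_i = a_i*q_{i-1} + q_{i-2} with p_{-2}=0, p_{-1}=1, q_{-2}=1, q_{-1}=0), until the denominator exceeds 24:
  i=0: a_0=4, p_0 = 4*1 + 0 = 4, q_0 = 4*0 + 1 = 1.
  i=1: a_1=5, p_1 = 5*4 + 1 = 21, q_1 = 5*1 + 0 = 5.
  i=2: a_2=13, p_2 = 13*21 + 4 = 277, q_2 = 13*5 + 1 = 66.
q_2 = 66 > 24, so the last convergent with denominator <= 24 is p_1/q_1 = 21/5.
The closest fraction with denominator <= 24 is either p_1/q_1 or the intermediate fraction (k*p_1 + p_0)/(k*q_1 + q_0) with the largest k >= 1 whose denominator stays <= 24; these approach x as k grows, and every other convergent or intermediate fraction in range is farther away.
Largest k: floor((24 - q_0)/q_1) = floor((24 - 1)/5) = 4.
That gives (4*21 + 4)/(4*5 + 1) = 88/21.
Compare the errors: |x - 21/5| = |575*5 - 21*137|/(137*5) = 2/685, and |x - 88/21| = |575*21 - 88*137|/(137*21) = 19/2877.
Cross-multiplying, 2*2877 = 5754 < 13015 = 19*685, so 2/685 is smaller: the convergent 21/5 is closer to x than 88/21.

21/5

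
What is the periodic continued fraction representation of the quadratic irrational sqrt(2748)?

Write x_i = (sqrt(2748) + m_i)/d_i with (m_0, d_0) = (0, 1). a_0 = floor(sqrt(2748)) = 52, since 52^2 = 2704 <= 2748 < 2809 = 53^2.
Iterate m_{i+1} = d_i*a_i - m_i, d_{i+1} = (2748 - m_{i+1}^2)/d_i, a_{i+1} = floor((a_0 + m_{i+1})/d_{i+1}):
  m_1 = 1*52 - 0 = 52, d_1 = (2748 - 52^2)/1 = 44/1 = 44, a_1 = floor((52 + 52)/44) = 2.
  m_2 = 44*2 - 52 = 36, d_2 = (2748 - 36^2)/44 = 1452/44 = 33, a_2 = floor((52 + 36)/33) = 2.
  m_3 = 33*2 - 36 = 30, d_3 = (2748 - 30^2)/33 = 1848/33 = 56, a_3 = floor((52 + 30)/56) = 1.
  m_4 = 56*1 - 30 = 26, d_4 = (2748 - 26^2)/56 = 2072/56 = 37, a_4 = floor((52 + 26)/37) = 2.
  m_5 = 37*2 - 26 = 48, d_5 = (2748 - 48^2)/37 = 444/37 = 12, a_5 = floor((52 + 48)/12) = 8.
  m_6 = 12*8 - 48 = 48, d_6 = (2748 - 48^2)/12 = 444/12 = 37, a_6 = floor((52 + 48)/37) = 2.
  m_7 = 37*2 - 48 = 26, d_7 = (2748 - 26^2)/37 = 2072/37 = 56, a_7 = floor((52 + 26)/56) = 1.
  m_8 = 56*1 - 26 = 30, d_8 = (2748 - 30^2)/56 = 1848/56 = 33, a_8 = floor((52 + 30)/33) = 2.
  m_9 = 33*2 - 30 = 36, d_9 = (2748 - 36^2)/33 = 1452/33 = 44, a_9 = floor((52 + 36)/44) = 2.
  m_10 = 44*2 - 36 = 52, d_10 = (2748 - 52^2)/44 = 44/44 = 1, a_10 = floor((52 + 52)/1) = 104.
  m_11 = 1*104 - 52 = 52, d_11 = (2748 - 52^2)/1 = 44/1 = 44: (m_11, d_11) = (m_1, d_1) = (52, 44), so from here the quotients repeat a_1, ..., a_10; the period length is 10.
Hence the expansion of sqrt(2748) is a_0 = 52 followed by the repeating block 2, 2, 1, 2, 8, 2, 1, 2, 2, 104 (period 10).

[52; (2, 2, 1, 2, 8, 2, 1, 2, 2, 104)]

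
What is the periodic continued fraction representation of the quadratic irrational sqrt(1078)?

[32; (1, 4, 1, 64)]

Write x_i = (sqrt(1078) + m_i)/d_i with (m_0, d_0) = (0, 1). a_0 = floor(sqrt(1078)) = 32, since 32^2 = 1024 <= 1078 < 1089 = 33^2.
Iterate m_{i+1} = d_i*a_i - m_i, d_{i+1} = (1078 - m_{i+1}^2)/d_i, a_{i+1} = floor((a_0 + m_{i+1})/d_{i+1}):
  m_1 = 1*32 - 0 = 32, d_1 = (1078 - 32^2)/1 = 54/1 = 54, a_1 = floor((32 + 32)/54) = 1.
  m_2 = 54*1 - 32 = 22, d_2 = (1078 - 22^2)/54 = 594/54 = 11, a_2 = floor((32 + 22)/11) = 4.
  m_3 = 11*4 - 22 = 22, d_3 = (1078 - 22^2)/11 = 594/11 = 54, a_3 = floor((32 + 22)/54) = 1.
  m_4 = 54*1 - 22 = 32, d_4 = (1078 - 32^2)/54 = 54/54 = 1, a_4 = floor((32 + 32)/1) = 64.
  m_5 = 1*64 - 32 = 32, d_5 = (1078 - 32^2)/1 = 54/1 = 54: (m_5, d_5) = (m_1, d_1) = (32, 54), so from here the quotients repeat a_1, ..., a_4; the period length is 4.
Hence the expansion of sqrt(1078) is a_0 = 32 followed by the repeating block 1, 4, 1, 64 (period 4).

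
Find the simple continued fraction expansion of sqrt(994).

Write x_i = (sqrt(994) + m_i)/d_i with (m_0, d_0) = (0, 1). a_0 = floor(sqrt(994)) = 31, since 31^2 = 961 <= 994 < 1024 = 32^2.
Iterate m_{i+1} = d_i*a_i - m_i, d_{i+1} = (994 - m_{i+1}^2)/d_i, a_{i+1} = floor((a_0 + m_{i+1})/d_{i+1}):
  m_1 = 1*31 - 0 = 31, d_1 = (994 - 31^2)/1 = 33/1 = 33, a_1 = floor((31 + 31)/33) = 1.
  m_2 = 33*1 - 31 = 2, d_2 = (994 - 2^2)/33 = 990/33 = 30, a_2 = floor((31 + 2)/30) = 1.
  m_3 = 30*1 - 2 = 28, d_3 = (994 - 28^2)/30 = 210/30 = 7, a_3 = floor((31 + 28)/7) = 8.
  m_4 = 7*8 - 28 = 28, d_4 = (994 - 28^2)/7 = 210/7 = 30, a_4 = floor((31 + 28)/30) = 1.
  m_5 = 30*1 - 28 = 2, d_5 = (994 - 2^2)/30 = 990/30 = 33, a_5 = floor((31 + 2)/33) = 1.
  m_6 = 33*1 - 2 = 31, d_6 = (994 - 31^2)/33 = 33/33 = 1, a_6 = floor((31 + 31)/1) = 62.
  m_7 = 1*62 - 31 = 31, d_7 = (994 - 31^2)/1 = 33/1 = 33: (m_7, d_7) = (m_1, d_1) = (31, 33), so from here the quotients repeat a_1, ..., a_6; the period length is 6.
Hence the expansion of sqrt(994) is a_0 = 31 followed by the repeating block 1, 1, 8, 1, 1, 62 (period 6).

[31; (1, 1, 8, 1, 1, 62)]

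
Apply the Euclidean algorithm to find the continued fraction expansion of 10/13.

Run the Euclidean algorithm on 10 and 13; the successive quotients are the partial quotients a_0, a_1, ... (each step inverts the fractional part left over by the previous one):
  10 = 0*13 + 10, so a_0 = 0.
  13 = 1*10 + 3, so a_1 = 1.
  10 = 3*3 + 1, so a_2 = 3.
  3 = 3*1 + 0, so a_3 = 3.
The remainder reaches 0 after 4 divisions, so the expansion has 4 partial quotients, read off in order.

[0; 1, 3, 3]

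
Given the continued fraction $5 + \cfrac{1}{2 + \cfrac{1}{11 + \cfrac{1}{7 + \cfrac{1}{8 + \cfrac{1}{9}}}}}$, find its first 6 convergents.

Using the convergent recurrence p_i = a_i*p_{i-1} + p_{i-2}, q_i = a_i*q_{i-1} + q_{i-2} with p_{-2}=0, p_{-1}=1, q_{-2}=1, q_{-1}=0:
  i=0: a_0=5, p_0 = 5*1 + 0 = 5, q_0 = 5*0 + 1 = 1.
  i=1: a_1=2, p_1 = 2*5 + 1 = 11, q_1 = 2*1 + 0 = 2.
  i=2: a_2=11, p_2 = 11*11 + 5 = 126, q_2 = 11*2 + 1 = 23.
  i=3: a_3=7, p_3 = 7*126 + 11 = 893, q_3 = 7*23 + 2 = 163.
  i=4: a_4=8, p_4 = 8*893 + 126 = 7270, q_4 = 8*163 + 23 = 1327.
  i=5: a_5=9, p_5 = 9*7270 + 893 = 66323, q_5 = 9*1327 + 163 = 12106.

5/1, 11/2, 126/23, 893/163, 7270/1327, 66323/12106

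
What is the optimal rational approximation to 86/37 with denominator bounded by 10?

7/3

Expand x = 86/37 as a continued fraction with the Euclidean algorithm:
  86 = 2*37 + 12, so a_0 = 2.
  37 = 3*12 + 1, so a_1 = 3.
  12 = 12*1 + 0, so a_2 = 12.
so x = [2; 3, 12].
Convergents (p_i = a_i*p_{i-1} + p_{i-2}, q_i = a_i*q_{i-1} + q_{i-2} with p_{-2}=0, p_{-1}=1, q_{-2}=1, q_{-1}=0), until the denominator exceeds 10:
  i=0: a_0=2, p_0 = 2*1 + 0 = 2, q_0 = 2*0 + 1 = 1.
  i=1: a_1=3, p_1 = 3*2 + 1 = 7, q_1 = 3*1 + 0 = 3.
  i=2: a_2=12, p_2 = 12*7 + 2 = 86, q_2 = 12*3 + 1 = 37.
q_2 = 37 > 10, so the last convergent with denominator <= 10 is p_1/q_1 = 7/3.
The closest fraction with denominator <= 10 is either p_1/q_1 or the intermediate fraction (k*p_1 + p_0)/(k*q_1 + q_0) with the largest k >= 1 whose denominator stays <= 10; these approach x as k grows, and every other convergent or intermediate fraction in range is farther away.
Largest k: floor((10 - q_0)/q_1) = floor((10 - 1)/3) = 3.
That gives (3*7 + 2)/(3*3 + 1) = 23/10.
Compare the errors: |x - 7/3| = |86*3 - 7*37|/(37*3) = 1/111, and |x - 23/10| = |86*10 - 23*37|/(37*10) = 9/370.
Cross-multiplying, 1*370 = 370 < 999 = 9*111, so 1/111 is smaller: the convergent 7/3 is closer to x than 23/10.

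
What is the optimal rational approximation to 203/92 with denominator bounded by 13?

11/5

Expand x = 203/92 as a continued fraction with the Euclidean algorithm:
  203 = 2*92 + 19, so a_0 = 2.
  92 = 4*19 + 16, so a_1 = 4.
  19 = 1*16 + 3, so a_2 = 1.
  16 = 5*3 + 1, so a_3 = 5.
  3 = 3*1 + 0, so a_4 = 3.
so x = [2; 4, 1, 5, 3].
Convergents (p_i = a_i*p_{i-1} + p_{i-2}, q_i = a_i*q_{i-1} + q_{i-2} with p_{-2}=0, p_{-1}=1, q_{-2}=1, q_{-1}=0), until the denominator exceeds 13:
  i=0: a_0=2, p_0 = 2*1 + 0 = 2, q_0 = 2*0 + 1 = 1.
  i=1: a_1=4, p_1 = 4*2 + 1 = 9, q_1 = 4*1 + 0 = 4.
  i=2: a_2=1, p_2 = 1*9 + 2 = 11, q_2 = 1*4 + 1 = 5.
  i=3: a_3=5, p_3 = 5*11 + 9 = 64, q_3 = 5*5 + 4 = 29.
q_3 = 29 > 13, so the last convergent with denominator <= 13 is p_2/q_2 = 11/5.
The closest fraction with denominator <= 13 is either p_2/q_2 or the intermediate fraction (k*p_2 + p_1)/(k*q_2 + q_1) with the largest k >= 1 whose denominator stays <= 13; these approach x as k grows, and every other convergent or intermediate fraction in range is farther away.
Largest k: floor((13 - q_1)/q_2) = floor((13 - 4)/5) = 1.
That gives (1*11 + 9)/(1*5 + 4) = 20/9.
Compare the errors: |x - 11/5| = |203*5 - 11*92|/(92*5) = 3/460, and |x - 20/9| = |203*9 - 20*92|/(92*9) = 13/828.
Cross-multiplying, 3*828 = 2484 < 5980 = 13*460, so 3/460 is smaller: the convergent 11/5 is closer to x than 20/9.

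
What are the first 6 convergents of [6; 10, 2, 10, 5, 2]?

6/1, 61/10, 128/21, 1341/220, 6833/1121, 15007/2462

Using the convergent recurrence p_i = a_i*p_{i-1} + p_{i-2}, q_i = a_i*q_{i-1} + q_{i-2} with p_{-2}=0, p_{-1}=1, q_{-2}=1, q_{-1}=0:
  i=0: a_0=6, p_0 = 6*1 + 0 = 6, q_0 = 6*0 + 1 = 1.
  i=1: a_1=10, p_1 = 10*6 + 1 = 61, q_1 = 10*1 + 0 = 10.
  i=2: a_2=2, p_2 = 2*61 + 6 = 128, q_2 = 2*10 + 1 = 21.
  i=3: a_3=10, p_3 = 10*128 + 61 = 1341, q_3 = 10*21 + 10 = 220.
  i=4: a_4=5, p_4 = 5*1341 + 128 = 6833, q_4 = 5*220 + 21 = 1121.
  i=5: a_5=2, p_5 = 2*6833 + 1341 = 15007, q_5 = 2*1121 + 220 = 2462.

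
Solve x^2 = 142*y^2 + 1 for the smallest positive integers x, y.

First expand sqrt(142) as a continued fraction. With x_i = (sqrt(142) + m_i)/d_i and (m_0, d_0) = (0, 1): a_0 = floor(sqrt(142)) = 11, since 11^2 = 121 <= 142 < 144 = 12^2.
Iterate m_{i+1} = d_i*a_i - m_i, d_{i+1} = (142 - m_{i+1}^2)/d_i, a_{i+1} = floor((a_0 + m_{i+1})/d_{i+1}):
  m_1 = 1*11 - 0 = 11, d_1 = (142 - 11^2)/1 = 21/1 = 21, a_1 = floor((11 + 11)/21) = 1.
  m_2 = 21*1 - 11 = 10, d_2 = (142 - 10^2)/21 = 42/21 = 2, a_2 = floor((11 + 10)/2) = 10.
  m_3 = 2*10 - 10 = 10, d_3 = (142 - 10^2)/2 = 42/2 = 21, a_3 = floor((11 + 10)/21) = 1.
  m_4 = 21*1 - 10 = 11, d_4 = (142 - 11^2)/21 = 21/21 = 1, a_4 = floor((11 + 11)/1) = 22.
  m_5 = 1*22 - 11 = 11, d_5 = (142 - 11^2)/1 = 21/1 = 21: (m_5, d_5) = (m_1, d_1) = (11, 21), so from here the quotients repeat a_1, ..., a_4; the period length is 4.
So sqrt(142) = [11; (1, 10, 1, 22)] with period length k = 4.
k is even, so the fundamental solution of x^2 - 142y^2 = 1 is (p_{k-1}, q_{k-1}) = (p_3, q_3); compute convergents through index 3.
Convergents (p_i = a_i*p_{i-1} + p_{i-2}, q_i = a_i*q_{i-1} + q_{i-2} with p_{-2}=0, p_{-1}=1, q_{-2}=1, q_{-1}=0):
  i=0: a_0=11, p_0 = 11*1 + 0 = 11, q_0 = 11*0 + 1 = 1.
  i=1: a_1=1, p_1 = 1*11 + 1 = 12, q_1 = 1*1 + 0 = 1.
  i=2: a_2=10, p_2 = 10*12 + 11 = 131, q_2 = 10*1 + 1 = 11.
  i=3: a_3=1, p_3 = 1*131 + 12 = 143, q_3 = 1*11 + 1 = 12.
Check: 143^2 - 142*12^2 = 20449 - 20448 = 1, so (x, y) = (143, 12) solves the equation, and by the theorem it is the least positive solution.

(x, y) = (143, 12)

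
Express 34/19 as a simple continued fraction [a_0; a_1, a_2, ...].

[1; 1, 3, 1, 3]

Run the Euclidean algorithm on 34 and 19; the successive quotients are the partial quotients a_0, a_1, ... (each step inverts the fractional part left over by the previous one):
  34 = 1*19 + 15, so a_0 = 1.
  19 = 1*15 + 4, so a_1 = 1.
  15 = 3*4 + 3, so a_2 = 3.
  4 = 1*3 + 1, so a_3 = 1.
  3 = 3*1 + 0, so a_4 = 3.
The remainder reaches 0 after 5 divisions, so the expansion has 5 partial quotients, read off in order.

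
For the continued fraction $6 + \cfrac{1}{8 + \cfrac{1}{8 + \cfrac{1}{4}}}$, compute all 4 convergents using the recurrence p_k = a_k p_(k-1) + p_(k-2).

6/1, 49/8, 398/65, 1641/268

Using the convergent recurrence p_i = a_i*p_{i-1} + p_{i-2}, q_i = a_i*q_{i-1} + q_{i-2} with p_{-2}=0, p_{-1}=1, q_{-2}=1, q_{-1}=0:
  i=0: a_0=6, p_0 = 6*1 + 0 = 6, q_0 = 6*0 + 1 = 1.
  i=1: a_1=8, p_1 = 8*6 + 1 = 49, q_1 = 8*1 + 0 = 8.
  i=2: a_2=8, p_2 = 8*49 + 6 = 398, q_2 = 8*8 + 1 = 65.
  i=3: a_3=4, p_3 = 4*398 + 49 = 1641, q_3 = 4*65 + 8 = 268.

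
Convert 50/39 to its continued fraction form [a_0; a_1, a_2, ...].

[1; 3, 1, 1, 5]

Run the Euclidean algorithm on 50 and 39; the successive quotients are the partial quotients a_0, a_1, ... (each step inverts the fractional part left over by the previous one):
  50 = 1*39 + 11, so a_0 = 1.
  39 = 3*11 + 6, so a_1 = 3.
  11 = 1*6 + 5, so a_2 = 1.
  6 = 1*5 + 1, so a_3 = 1.
  5 = 5*1 + 0, so a_4 = 5.
The remainder reaches 0 after 5 divisions, so the expansion has 5 partial quotients, read off in order.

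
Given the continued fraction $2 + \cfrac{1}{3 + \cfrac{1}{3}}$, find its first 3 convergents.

Using the convergent recurrence p_i = a_i*p_{i-1} + p_{i-2}, q_i = a_i*q_{i-1} + q_{i-2} with p_{-2}=0, p_{-1}=1, q_{-2}=1, q_{-1}=0:
  i=0: a_0=2, p_0 = 2*1 + 0 = 2, q_0 = 2*0 + 1 = 1.
  i=1: a_1=3, p_1 = 3*2 + 1 = 7, q_1 = 3*1 + 0 = 3.
  i=2: a_2=3, p_2 = 3*7 + 2 = 23, q_2 = 3*3 + 1 = 10.

2/1, 7/3, 23/10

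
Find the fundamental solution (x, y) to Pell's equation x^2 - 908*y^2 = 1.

(x, y) = (102151, 3390)

First expand sqrt(908) as a continued fraction. With x_i = (sqrt(908) + m_i)/d_i and (m_0, d_0) = (0, 1): a_0 = floor(sqrt(908)) = 30, since 30^2 = 900 <= 908 < 961 = 31^2.
Iterate m_{i+1} = d_i*a_i - m_i, d_{i+1} = (908 - m_{i+1}^2)/d_i, a_{i+1} = floor((a_0 + m_{i+1})/d_{i+1}):
  m_1 = 1*30 - 0 = 30, d_1 = (908 - 30^2)/1 = 8/1 = 8, a_1 = floor((30 + 30)/8) = 7.
  m_2 = 8*7 - 30 = 26, d_2 = (908 - 26^2)/8 = 232/8 = 29, a_2 = floor((30 + 26)/29) = 1.
  m_3 = 29*1 - 26 = 3, d_3 = (908 - 3^2)/29 = 899/29 = 31, a_3 = floor((30 + 3)/31) = 1.
  m_4 = 31*1 - 3 = 28, d_4 = (908 - 28^2)/31 = 124/31 = 4, a_4 = floor((30 + 28)/4) = 14.
  m_5 = 4*14 - 28 = 28, d_5 = (908 - 28^2)/4 = 124/4 = 31, a_5 = floor((30 + 28)/31) = 1.
  m_6 = 31*1 - 28 = 3, d_6 = (908 - 3^2)/31 = 899/31 = 29, a_6 = floor((30 + 3)/29) = 1.
  m_7 = 29*1 - 3 = 26, d_7 = (908 - 26^2)/29 = 232/29 = 8, a_7 = floor((30 + 26)/8) = 7.
  m_8 = 8*7 - 26 = 30, d_8 = (908 - 30^2)/8 = 8/8 = 1, a_8 = floor((30 + 30)/1) = 60.
  m_9 = 1*60 - 30 = 30, d_9 = (908 - 30^2)/1 = 8/1 = 8: (m_9, d_9) = (m_1, d_1) = (30, 8), so from here the quotients repeat a_1, ..., a_8; the period length is 8.
So sqrt(908) = [30; (7, 1, 1, 14, 1, 1, 7, 60)] with period length k = 8.
k is even, so the fundamental solution of x^2 - 908y^2 = 1 is (p_{k-1}, q_{k-1}) = (p_7, q_7); compute convergents through index 7.
Convergents (p_i = a_i*p_{i-1} + p_{i-2}, q_i = a_i*q_{i-1} + q_{i-2} with p_{-2}=0, p_{-1}=1, q_{-2}=1, q_{-1}=0):
  i=0: a_0=30, p_0 = 30*1 + 0 = 30, q_0 = 30*0 + 1 = 1.
  i=1: a_1=7, p_1 = 7*30 + 1 = 211, q_1 = 7*1 + 0 = 7.
  i=2: a_2=1, p_2 = 1*211 + 30 = 241, q_2 = 1*7 + 1 = 8.
  i=3: a_3=1, p_3 = 1*241 + 211 = 452, q_3 = 1*8 + 7 = 15.
  i=4: a_4=14, p_4 = 14*452 + 241 = 6569, q_4 = 14*15 + 8 = 218.
  i=5: a_5=1, p_5 = 1*6569 + 452 = 7021, q_5 = 1*218 + 15 = 233.
  i=6: a_6=1, p_6 = 1*7021 + 6569 = 13590, q_6 = 1*233 + 218 = 451.
  i=7: a_7=7, p_7 = 7*13590 + 7021 = 102151, q_7 = 7*451 + 233 = 3390.
Check: 102151^2 - 908*3390^2 = 10434826801 - 10434826800 = 1, so (x, y) = (102151, 3390) solves the equation, and by the theorem it is the least positive solution.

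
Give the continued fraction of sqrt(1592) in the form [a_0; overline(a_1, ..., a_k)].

[39; overline(1, 8, 1, 78)]

Write x_i = (sqrt(1592) + m_i)/d_i with (m_0, d_0) = (0, 1). a_0 = floor(sqrt(1592)) = 39, since 39^2 = 1521 <= 1592 < 1600 = 40^2.
Iterate m_{i+1} = d_i*a_i - m_i, d_{i+1} = (1592 - m_{i+1}^2)/d_i, a_{i+1} = floor((a_0 + m_{i+1})/d_{i+1}):
  m_1 = 1*39 - 0 = 39, d_1 = (1592 - 39^2)/1 = 71/1 = 71, a_1 = floor((39 + 39)/71) = 1.
  m_2 = 71*1 - 39 = 32, d_2 = (1592 - 32^2)/71 = 568/71 = 8, a_2 = floor((39 + 32)/8) = 8.
  m_3 = 8*8 - 32 = 32, d_3 = (1592 - 32^2)/8 = 568/8 = 71, a_3 = floor((39 + 32)/71) = 1.
  m_4 = 71*1 - 32 = 39, d_4 = (1592 - 39^2)/71 = 71/71 = 1, a_4 = floor((39 + 39)/1) = 78.
  m_5 = 1*78 - 39 = 39, d_5 = (1592 - 39^2)/1 = 71/1 = 71: (m_5, d_5) = (m_1, d_1) = (39, 71), so from here the quotients repeat a_1, ..., a_4; the period length is 4.
Hence the expansion of sqrt(1592) is a_0 = 39 followed by the repeating block 1, 8, 1, 78 (period 4).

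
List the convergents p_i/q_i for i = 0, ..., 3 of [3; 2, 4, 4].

3/1, 7/2, 31/9, 131/38

Using the convergent recurrence p_i = a_i*p_{i-1} + p_{i-2}, q_i = a_i*q_{i-1} + q_{i-2} with p_{-2}=0, p_{-1}=1, q_{-2}=1, q_{-1}=0:
  i=0: a_0=3, p_0 = 3*1 + 0 = 3, q_0 = 3*0 + 1 = 1.
  i=1: a_1=2, p_1 = 2*3 + 1 = 7, q_1 = 2*1 + 0 = 2.
  i=2: a_2=4, p_2 = 4*7 + 3 = 31, q_2 = 4*2 + 1 = 9.
  i=3: a_3=4, p_3 = 4*31 + 7 = 131, q_3 = 4*9 + 2 = 38.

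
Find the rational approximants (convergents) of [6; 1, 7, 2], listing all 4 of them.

6/1, 7/1, 55/8, 117/17

Using the convergent recurrence p_i = a_i*p_{i-1} + p_{i-2}, q_i = a_i*q_{i-1} + q_{i-2} with p_{-2}=0, p_{-1}=1, q_{-2}=1, q_{-1}=0:
  i=0: a_0=6, p_0 = 6*1 + 0 = 6, q_0 = 6*0 + 1 = 1.
  i=1: a_1=1, p_1 = 1*6 + 1 = 7, q_1 = 1*1 + 0 = 1.
  i=2: a_2=7, p_2 = 7*7 + 6 = 55, q_2 = 7*1 + 1 = 8.
  i=3: a_3=2, p_3 = 2*55 + 7 = 117, q_3 = 2*8 + 1 = 17.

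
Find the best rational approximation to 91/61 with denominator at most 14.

Expand x = 91/61 as a continued fraction with the Euclidean algorithm:
  91 = 1*61 + 30, so a_0 = 1.
  61 = 2*30 + 1, so a_1 = 2.
  30 = 30*1 + 0, so a_2 = 30.
so x = [1; 2, 30].
Convergents (p_i = a_i*p_{i-1} + p_{i-2}, q_i = a_i*q_{i-1} + q_{i-2} with p_{-2}=0, p_{-1}=1, q_{-2}=1, q_{-1}=0), until the denominator exceeds 14:
  i=0: a_0=1, p_0 = 1*1 + 0 = 1, q_0 = 1*0 + 1 = 1.
  i=1: a_1=2, p_1 = 2*1 + 1 = 3, q_1 = 2*1 + 0 = 2.
  i=2: a_2=30, p_2 = 30*3 + 1 = 91, q_2 = 30*2 + 1 = 61.
q_2 = 61 > 14, so the last convergent with denominator <= 14 is p_1/q_1 = 3/2.
The closest fraction with denominator <= 14 is either p_1/q_1 or the intermediate fraction (k*p_1 + p_0)/(k*q_1 + q_0) with the largest k >= 1 whose denominator stays <= 14; these approach x as k grows, and every other convergent or intermediate fraction in range is farther away.
Largest k: floor((14 - q_0)/q_1) = floor((14 - 1)/2) = 6.
That gives (6*3 + 1)/(6*2 + 1) = 19/13.
Compare the errors: |x - 3/2| = |91*2 - 3*61|/(61*2) = 1/122, and |x - 19/13| = |91*13 - 19*61|/(61*13) = 24/793.
Cross-multiplying, 1*793 = 793 < 2928 = 24*122, so 1/122 is smaller: the convergent 3/2 is closer to x than 19/13.

3/2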